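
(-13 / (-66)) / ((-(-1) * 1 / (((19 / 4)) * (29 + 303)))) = 20501 / 66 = 310.62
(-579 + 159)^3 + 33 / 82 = -74087999.60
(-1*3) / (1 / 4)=-12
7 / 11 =0.64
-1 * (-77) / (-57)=-77 / 57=-1.35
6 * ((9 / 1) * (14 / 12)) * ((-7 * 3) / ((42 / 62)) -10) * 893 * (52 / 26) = -4613238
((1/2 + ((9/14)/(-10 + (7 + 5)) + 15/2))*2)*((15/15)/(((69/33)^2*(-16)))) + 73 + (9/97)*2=838468383/11494112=72.95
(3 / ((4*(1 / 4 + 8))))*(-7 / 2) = -7 / 22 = -0.32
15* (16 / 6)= 40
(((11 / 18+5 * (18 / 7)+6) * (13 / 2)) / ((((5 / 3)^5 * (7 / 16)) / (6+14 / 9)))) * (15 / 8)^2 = 14637051 / 24500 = 597.43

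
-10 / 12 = -5 / 6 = -0.83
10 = 10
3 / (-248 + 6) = -3 / 242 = -0.01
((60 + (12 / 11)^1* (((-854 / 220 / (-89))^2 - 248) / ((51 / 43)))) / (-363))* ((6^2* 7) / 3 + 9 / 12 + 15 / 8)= 15817849776813 / 394302627400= 40.12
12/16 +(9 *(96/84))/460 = 2487/3220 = 0.77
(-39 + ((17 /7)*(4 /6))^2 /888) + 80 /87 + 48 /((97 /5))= -9805083997 /275398326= -35.60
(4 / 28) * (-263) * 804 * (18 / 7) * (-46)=175082256 / 49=3573107.27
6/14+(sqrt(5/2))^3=3/7+5 * sqrt(10)/4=4.38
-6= -6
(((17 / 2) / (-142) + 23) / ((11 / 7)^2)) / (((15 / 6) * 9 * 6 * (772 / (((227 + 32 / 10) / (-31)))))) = -73487897 / 111023898480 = -0.00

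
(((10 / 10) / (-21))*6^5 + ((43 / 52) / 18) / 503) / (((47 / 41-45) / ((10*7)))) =250168477175 / 423256392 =591.06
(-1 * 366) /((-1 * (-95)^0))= 366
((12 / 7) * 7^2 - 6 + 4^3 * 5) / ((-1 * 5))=-398 / 5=-79.60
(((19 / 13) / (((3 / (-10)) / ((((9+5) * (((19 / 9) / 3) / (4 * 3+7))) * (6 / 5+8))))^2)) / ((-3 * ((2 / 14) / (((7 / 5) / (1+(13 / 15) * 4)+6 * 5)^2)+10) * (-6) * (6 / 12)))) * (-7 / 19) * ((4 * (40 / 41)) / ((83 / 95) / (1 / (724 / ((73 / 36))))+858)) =-0.01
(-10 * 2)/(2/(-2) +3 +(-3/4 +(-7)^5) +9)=80/67187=0.00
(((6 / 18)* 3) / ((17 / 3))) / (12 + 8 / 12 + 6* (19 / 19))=0.01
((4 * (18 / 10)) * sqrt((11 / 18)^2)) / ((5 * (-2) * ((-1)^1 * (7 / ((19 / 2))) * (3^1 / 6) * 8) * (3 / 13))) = 2717 / 4200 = 0.65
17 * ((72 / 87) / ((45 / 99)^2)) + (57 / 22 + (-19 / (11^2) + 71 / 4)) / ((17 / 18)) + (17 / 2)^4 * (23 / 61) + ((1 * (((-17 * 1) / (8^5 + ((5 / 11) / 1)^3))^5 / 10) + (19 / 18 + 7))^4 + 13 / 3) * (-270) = -46734884653136040195085660938388944382686169751376940430442181229356394597388535965827871241401672056497032004113142648160789080809563484740051 / 41137190825474985990650005791043670451645547598048573902821386454977705280338741045776195775082097164768456810068615966913133950296358000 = -1136073.80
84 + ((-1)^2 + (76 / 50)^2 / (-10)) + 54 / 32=4322823 / 50000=86.46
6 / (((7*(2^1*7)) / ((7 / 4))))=3 / 28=0.11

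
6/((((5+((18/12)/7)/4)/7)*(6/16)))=6272/283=22.16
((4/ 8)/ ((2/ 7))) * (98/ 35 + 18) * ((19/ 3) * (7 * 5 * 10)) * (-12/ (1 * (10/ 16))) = -1549184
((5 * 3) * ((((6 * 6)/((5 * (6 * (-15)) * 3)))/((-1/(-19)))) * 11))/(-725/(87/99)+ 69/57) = 3971/39130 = 0.10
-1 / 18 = -0.06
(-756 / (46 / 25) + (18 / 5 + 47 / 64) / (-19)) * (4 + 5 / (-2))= -9077037 / 14720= -616.65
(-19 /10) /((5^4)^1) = -19 /6250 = -0.00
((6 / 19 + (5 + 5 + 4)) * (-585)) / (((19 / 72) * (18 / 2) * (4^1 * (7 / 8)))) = -2545920 / 2527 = -1007.49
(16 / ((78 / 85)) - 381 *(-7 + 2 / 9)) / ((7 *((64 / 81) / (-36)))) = -24638013 / 1456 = -16921.71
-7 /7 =-1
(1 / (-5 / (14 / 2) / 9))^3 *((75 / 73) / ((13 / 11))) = -8251551 / 4745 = -1739.00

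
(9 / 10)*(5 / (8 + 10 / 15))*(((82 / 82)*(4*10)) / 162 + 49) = 3989 / 156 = 25.57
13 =13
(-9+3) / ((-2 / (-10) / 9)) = -270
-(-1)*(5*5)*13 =325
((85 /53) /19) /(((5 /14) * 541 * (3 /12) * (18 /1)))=476 /4903083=0.00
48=48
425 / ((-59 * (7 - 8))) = 425 / 59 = 7.20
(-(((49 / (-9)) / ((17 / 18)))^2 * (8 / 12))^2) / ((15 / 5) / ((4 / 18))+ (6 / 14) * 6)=-30.54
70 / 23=3.04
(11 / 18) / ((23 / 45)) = 55 / 46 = 1.20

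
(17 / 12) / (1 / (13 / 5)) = 221 / 60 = 3.68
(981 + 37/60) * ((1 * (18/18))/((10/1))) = 58897/600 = 98.16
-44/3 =-14.67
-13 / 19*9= -117 / 19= -6.16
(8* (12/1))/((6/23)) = 368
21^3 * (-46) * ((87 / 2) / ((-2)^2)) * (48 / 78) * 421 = -15603321762 / 13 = -1200255520.15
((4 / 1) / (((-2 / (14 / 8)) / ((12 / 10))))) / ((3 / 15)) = -21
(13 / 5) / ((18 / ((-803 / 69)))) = -10439 / 6210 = -1.68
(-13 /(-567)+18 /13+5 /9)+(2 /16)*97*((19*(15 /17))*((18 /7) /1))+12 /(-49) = 1839970127 /3508596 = 524.42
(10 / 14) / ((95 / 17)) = 0.13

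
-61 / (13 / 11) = -671 / 13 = -51.62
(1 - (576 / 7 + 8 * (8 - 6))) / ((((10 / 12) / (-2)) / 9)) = 73548 / 35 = 2101.37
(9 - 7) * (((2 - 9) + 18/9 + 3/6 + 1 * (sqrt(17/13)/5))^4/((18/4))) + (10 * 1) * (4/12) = 716425849/3802500 - 52786 * sqrt(221)/21125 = 151.26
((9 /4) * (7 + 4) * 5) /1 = 495 /4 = 123.75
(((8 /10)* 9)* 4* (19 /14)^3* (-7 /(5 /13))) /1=-1605006 /1225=-1310.21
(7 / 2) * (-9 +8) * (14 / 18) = -49 / 18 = -2.72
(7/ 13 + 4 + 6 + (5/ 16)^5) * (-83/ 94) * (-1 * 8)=11926729571/ 160169984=74.46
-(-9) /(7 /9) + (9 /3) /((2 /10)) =186 /7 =26.57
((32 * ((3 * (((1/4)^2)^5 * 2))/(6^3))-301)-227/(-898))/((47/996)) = -6373.28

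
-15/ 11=-1.36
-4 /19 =-0.21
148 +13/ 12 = 1789/ 12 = 149.08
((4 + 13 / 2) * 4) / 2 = 21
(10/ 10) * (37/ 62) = 37/ 62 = 0.60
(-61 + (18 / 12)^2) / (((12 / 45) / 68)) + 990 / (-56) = -209985 / 14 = -14998.93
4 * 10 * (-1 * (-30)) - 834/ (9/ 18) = -468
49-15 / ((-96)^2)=150523 / 3072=49.00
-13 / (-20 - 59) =13 / 79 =0.16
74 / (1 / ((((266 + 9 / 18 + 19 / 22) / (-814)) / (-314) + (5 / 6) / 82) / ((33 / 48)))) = 31009504 / 25702941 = 1.21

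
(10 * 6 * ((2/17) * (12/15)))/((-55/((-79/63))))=2528/19635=0.13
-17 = -17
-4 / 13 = -0.31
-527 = -527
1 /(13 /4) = 4 /13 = 0.31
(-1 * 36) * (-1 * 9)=324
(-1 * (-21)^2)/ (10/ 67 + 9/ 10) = -295470/ 703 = -420.30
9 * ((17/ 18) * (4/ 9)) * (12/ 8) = 17/ 3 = 5.67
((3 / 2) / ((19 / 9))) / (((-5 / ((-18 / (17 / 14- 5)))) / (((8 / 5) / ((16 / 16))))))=-27216 / 25175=-1.08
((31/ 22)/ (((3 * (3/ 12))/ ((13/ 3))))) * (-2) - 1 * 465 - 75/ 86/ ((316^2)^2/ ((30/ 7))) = -481.28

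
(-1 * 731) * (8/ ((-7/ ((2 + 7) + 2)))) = 9189.71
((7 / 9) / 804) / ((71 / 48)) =28 / 42813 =0.00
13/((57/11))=143/57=2.51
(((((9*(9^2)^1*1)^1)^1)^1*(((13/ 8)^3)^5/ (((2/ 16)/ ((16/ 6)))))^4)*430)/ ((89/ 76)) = 252368826755958504989380837224621146216105409101618183212468463487282765/ 1016200357206643435313499610248040537104515596288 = 248345540292542457154974.90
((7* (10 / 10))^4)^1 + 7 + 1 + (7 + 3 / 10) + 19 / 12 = 145073 / 60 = 2417.88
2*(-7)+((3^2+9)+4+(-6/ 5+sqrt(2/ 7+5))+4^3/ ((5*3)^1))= sqrt(259)/ 7+166/ 15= 13.37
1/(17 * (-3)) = -1/51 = -0.02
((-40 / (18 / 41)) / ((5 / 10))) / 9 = -1640 / 81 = -20.25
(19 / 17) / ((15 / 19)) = 361 / 255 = 1.42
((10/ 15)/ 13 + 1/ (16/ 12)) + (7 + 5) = 1997/ 156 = 12.80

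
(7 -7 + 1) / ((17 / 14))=14 / 17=0.82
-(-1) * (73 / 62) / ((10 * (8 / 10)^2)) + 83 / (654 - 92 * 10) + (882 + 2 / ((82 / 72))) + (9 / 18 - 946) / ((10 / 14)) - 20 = -24887022227 / 54093760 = -460.07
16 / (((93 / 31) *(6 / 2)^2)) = 16 / 27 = 0.59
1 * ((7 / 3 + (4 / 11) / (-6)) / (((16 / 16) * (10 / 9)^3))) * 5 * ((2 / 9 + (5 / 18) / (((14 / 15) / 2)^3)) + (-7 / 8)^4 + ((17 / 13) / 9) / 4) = 47638821843 / 1607237632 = 29.64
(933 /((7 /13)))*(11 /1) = 133419 /7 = 19059.86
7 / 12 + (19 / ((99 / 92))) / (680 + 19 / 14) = 2301397 / 3777444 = 0.61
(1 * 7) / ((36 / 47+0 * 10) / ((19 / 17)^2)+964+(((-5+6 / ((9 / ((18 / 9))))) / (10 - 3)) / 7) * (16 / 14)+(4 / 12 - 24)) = 40737767 / 5475510907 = 0.01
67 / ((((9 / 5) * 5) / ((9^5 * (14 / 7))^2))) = 103828691052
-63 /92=-0.68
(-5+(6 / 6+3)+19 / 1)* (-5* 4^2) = -1440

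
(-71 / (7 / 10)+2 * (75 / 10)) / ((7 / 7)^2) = -605 / 7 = -86.43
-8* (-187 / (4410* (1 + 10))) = 68 / 2205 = 0.03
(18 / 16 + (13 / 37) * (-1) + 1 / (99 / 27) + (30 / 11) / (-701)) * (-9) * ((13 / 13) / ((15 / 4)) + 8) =-221286711 / 2853070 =-77.56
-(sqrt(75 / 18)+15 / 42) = -5*sqrt(6) / 6 - 5 / 14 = -2.40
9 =9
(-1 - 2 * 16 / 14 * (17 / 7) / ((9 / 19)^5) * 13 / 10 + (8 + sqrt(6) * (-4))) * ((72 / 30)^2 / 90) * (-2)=64 * sqrt(6) / 125 + 68423583952 / 1808375625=39.09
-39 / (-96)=13 / 32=0.41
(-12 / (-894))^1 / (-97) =-2 / 14453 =-0.00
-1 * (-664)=664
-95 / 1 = -95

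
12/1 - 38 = -26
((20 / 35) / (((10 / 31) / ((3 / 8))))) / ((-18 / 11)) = -341 / 840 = -0.41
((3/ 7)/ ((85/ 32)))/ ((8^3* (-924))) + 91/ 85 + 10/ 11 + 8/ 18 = 752603/ 310464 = 2.42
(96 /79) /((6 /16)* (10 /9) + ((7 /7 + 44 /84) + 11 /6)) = 8064 /25043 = 0.32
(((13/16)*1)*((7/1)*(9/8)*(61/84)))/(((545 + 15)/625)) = 297375/57344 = 5.19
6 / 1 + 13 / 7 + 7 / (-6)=281 / 42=6.69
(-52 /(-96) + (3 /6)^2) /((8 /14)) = 133 /96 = 1.39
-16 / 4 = -4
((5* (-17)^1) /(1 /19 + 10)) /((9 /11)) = -17765 /1719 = -10.33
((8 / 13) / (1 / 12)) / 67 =96 / 871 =0.11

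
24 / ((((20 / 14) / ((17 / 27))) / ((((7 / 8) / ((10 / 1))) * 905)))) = 837.63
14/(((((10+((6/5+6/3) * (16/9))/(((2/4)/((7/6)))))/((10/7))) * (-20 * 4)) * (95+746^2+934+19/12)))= -405/21021736378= -0.00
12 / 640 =3 / 160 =0.02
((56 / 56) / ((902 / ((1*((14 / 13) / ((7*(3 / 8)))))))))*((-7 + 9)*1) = 0.00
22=22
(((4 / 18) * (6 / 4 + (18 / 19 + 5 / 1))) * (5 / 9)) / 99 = 1415 / 152361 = 0.01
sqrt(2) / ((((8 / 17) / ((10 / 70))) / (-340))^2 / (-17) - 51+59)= 35496425 *sqrt(2) / 283971204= 0.18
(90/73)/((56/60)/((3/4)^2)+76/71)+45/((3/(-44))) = -629859435/954986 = -659.55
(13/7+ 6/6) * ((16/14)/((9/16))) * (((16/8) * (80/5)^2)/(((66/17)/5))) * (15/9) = 278528000/43659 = 6379.62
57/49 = 1.16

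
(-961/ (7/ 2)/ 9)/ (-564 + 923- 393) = 961/ 1071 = 0.90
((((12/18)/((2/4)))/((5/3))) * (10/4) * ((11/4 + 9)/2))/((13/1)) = 0.90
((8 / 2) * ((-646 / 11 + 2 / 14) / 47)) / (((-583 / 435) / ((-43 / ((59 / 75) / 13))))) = -329075194500 / 124482743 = -2643.54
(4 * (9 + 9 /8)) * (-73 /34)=-5913 /68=-86.96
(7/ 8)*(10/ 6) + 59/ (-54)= 79/ 216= 0.37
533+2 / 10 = 2666 / 5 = 533.20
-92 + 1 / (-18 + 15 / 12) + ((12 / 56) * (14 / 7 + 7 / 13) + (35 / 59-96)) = -186.92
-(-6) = 6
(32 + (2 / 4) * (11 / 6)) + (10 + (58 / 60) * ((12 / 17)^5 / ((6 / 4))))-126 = -7068365641 / 85191420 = -82.97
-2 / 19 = -0.11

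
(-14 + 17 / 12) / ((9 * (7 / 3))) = -151 / 252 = -0.60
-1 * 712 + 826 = 114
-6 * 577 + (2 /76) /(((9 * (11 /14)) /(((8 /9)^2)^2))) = -42725347670 /12341241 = -3462.00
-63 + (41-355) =-377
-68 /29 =-2.34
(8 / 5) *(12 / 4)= 24 / 5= 4.80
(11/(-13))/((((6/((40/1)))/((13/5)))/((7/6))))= -154/9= -17.11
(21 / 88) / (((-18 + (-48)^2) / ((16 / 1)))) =7 / 4191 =0.00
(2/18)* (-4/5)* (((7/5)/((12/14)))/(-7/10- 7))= 28/1485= 0.02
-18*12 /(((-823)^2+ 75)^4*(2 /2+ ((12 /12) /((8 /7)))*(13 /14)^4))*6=-0.00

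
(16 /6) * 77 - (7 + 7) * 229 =-9002 /3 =-3000.67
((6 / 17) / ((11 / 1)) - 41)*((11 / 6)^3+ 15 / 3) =-18470671 / 40392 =-457.29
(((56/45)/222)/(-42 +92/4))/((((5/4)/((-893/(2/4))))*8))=1316/24975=0.05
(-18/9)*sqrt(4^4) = -32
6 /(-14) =-3 /7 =-0.43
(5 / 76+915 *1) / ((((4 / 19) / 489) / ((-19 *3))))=-1938427785 / 16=-121151736.56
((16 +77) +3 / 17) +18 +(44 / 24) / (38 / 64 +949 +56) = 182457922 / 1641129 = 111.18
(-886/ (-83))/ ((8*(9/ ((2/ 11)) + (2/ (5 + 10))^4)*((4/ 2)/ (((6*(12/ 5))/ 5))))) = 16147350/ 415988281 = 0.04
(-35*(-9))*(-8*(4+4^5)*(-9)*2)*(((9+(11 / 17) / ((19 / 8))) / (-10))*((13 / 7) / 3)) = -8645438880 / 323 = -26766064.64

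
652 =652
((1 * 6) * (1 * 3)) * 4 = 72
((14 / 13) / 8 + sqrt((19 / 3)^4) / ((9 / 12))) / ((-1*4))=-13.40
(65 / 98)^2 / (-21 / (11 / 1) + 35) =3575 / 268912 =0.01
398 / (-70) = -199 / 35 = -5.69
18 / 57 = 6 / 19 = 0.32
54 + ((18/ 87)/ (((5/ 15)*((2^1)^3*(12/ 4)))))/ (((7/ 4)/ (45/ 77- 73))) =827346/ 15631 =52.93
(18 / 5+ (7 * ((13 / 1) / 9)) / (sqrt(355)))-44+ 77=91 * sqrt(355) / 3195+ 183 / 5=37.14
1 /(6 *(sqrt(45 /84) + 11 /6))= 77 /712 - 3 *sqrt(105) /712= 0.06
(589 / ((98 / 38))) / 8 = 11191 / 392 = 28.55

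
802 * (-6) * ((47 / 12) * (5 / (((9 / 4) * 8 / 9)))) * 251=-11826492.50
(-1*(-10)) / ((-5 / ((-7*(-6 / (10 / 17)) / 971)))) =-714 / 4855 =-0.15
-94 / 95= -0.99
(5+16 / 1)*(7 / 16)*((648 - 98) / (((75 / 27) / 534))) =971412.75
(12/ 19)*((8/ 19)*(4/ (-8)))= -48/ 361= -0.13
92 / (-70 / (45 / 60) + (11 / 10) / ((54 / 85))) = -9936 / 9893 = -1.00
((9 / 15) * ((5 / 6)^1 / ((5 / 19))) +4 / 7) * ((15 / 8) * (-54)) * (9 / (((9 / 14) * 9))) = -1557 / 4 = -389.25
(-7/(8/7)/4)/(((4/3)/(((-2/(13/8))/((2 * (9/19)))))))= 931/624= 1.49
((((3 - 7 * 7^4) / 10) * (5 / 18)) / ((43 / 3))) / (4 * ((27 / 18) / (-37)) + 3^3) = -155437 / 128097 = -1.21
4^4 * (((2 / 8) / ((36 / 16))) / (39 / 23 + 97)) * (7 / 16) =1288 / 10215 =0.13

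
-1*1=-1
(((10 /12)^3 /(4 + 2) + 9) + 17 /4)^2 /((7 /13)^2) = 1031887129 /1679616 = 614.36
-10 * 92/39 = -920/39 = -23.59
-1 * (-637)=637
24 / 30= 4 / 5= 0.80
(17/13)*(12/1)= 204/13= 15.69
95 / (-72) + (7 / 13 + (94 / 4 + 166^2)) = 25813681 / 936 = 27578.72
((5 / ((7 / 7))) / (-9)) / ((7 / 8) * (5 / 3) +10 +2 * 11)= -40 / 2409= -0.02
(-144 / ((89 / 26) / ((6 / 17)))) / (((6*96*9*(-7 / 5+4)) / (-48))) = 80 / 1513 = 0.05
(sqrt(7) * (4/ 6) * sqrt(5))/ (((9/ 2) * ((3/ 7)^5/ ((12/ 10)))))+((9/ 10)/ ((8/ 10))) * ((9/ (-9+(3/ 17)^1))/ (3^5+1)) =-459/ 97600+134456 * sqrt(35)/ 10935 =72.74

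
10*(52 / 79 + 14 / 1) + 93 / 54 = 210889 / 1422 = 148.30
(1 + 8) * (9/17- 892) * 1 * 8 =-1091160/17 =-64185.88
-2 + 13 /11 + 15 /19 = -0.03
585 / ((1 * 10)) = 117 / 2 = 58.50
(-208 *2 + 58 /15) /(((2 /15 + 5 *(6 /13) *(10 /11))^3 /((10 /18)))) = -1129840479625 /54813569828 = -20.61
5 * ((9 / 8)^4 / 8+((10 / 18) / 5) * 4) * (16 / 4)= 950605 / 73728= 12.89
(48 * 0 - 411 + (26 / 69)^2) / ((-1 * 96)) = 1956095 / 457056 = 4.28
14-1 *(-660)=674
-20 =-20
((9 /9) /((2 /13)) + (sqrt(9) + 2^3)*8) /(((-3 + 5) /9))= 1701 /4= 425.25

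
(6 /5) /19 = 6 /95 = 0.06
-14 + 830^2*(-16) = -11022414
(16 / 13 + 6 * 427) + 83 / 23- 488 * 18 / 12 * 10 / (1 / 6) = -12364595 / 299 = -41353.16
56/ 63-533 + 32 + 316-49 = -2098/ 9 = -233.11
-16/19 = -0.84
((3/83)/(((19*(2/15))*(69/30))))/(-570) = -15/1378298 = -0.00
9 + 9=18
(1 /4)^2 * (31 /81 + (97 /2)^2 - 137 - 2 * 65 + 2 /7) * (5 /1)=23654315 /36288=651.85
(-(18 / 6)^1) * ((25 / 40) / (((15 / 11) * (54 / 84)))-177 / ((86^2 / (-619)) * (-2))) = 20.08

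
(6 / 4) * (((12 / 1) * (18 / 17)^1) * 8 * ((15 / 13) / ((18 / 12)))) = 25920 / 221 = 117.29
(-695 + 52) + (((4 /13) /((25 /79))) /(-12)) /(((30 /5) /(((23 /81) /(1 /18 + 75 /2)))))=-11442636917 /17795700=-643.00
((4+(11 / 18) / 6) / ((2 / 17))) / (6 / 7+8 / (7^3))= 39.60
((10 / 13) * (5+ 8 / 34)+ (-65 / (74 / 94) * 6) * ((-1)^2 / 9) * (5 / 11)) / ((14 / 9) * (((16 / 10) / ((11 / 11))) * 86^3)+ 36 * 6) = -21243225 / 1602135784106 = -0.00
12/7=1.71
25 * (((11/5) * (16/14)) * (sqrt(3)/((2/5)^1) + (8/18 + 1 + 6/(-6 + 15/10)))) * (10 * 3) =4400/21 + 33000 * sqrt(3)/7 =8374.91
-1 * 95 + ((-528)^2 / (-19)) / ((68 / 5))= -379165 / 323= -1173.89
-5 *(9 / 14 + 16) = -1165 / 14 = -83.21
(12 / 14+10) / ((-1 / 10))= -760 / 7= -108.57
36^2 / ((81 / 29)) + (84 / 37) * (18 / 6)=17420 / 37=470.81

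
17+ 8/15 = 263/15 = 17.53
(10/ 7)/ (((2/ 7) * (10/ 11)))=11/ 2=5.50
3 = 3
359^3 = 46268279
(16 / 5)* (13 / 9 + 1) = 352 / 45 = 7.82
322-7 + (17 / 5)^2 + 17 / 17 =8189 / 25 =327.56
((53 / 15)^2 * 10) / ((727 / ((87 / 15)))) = 162922 / 163575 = 1.00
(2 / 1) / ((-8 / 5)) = -5 / 4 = -1.25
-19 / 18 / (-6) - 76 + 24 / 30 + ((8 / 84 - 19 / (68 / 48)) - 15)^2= 5557808267 / 7646940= 726.80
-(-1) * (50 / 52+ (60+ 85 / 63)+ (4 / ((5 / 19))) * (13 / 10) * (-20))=-2726363 / 8190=-332.89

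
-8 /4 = -2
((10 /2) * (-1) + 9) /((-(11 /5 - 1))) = -10 /3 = -3.33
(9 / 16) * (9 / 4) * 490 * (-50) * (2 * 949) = -470822625 / 8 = -58852828.12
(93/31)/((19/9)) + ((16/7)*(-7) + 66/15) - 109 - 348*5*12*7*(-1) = 13873878/95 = 146040.82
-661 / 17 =-38.88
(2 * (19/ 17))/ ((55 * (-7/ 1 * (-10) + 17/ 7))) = 266/ 474045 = 0.00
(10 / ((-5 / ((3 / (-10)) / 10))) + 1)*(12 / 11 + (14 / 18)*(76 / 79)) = 1.95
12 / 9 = 4 / 3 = 1.33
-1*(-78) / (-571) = -78 / 571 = -0.14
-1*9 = -9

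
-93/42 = -31/14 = -2.21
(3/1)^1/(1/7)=21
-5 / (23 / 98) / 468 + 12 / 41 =54539 / 220662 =0.25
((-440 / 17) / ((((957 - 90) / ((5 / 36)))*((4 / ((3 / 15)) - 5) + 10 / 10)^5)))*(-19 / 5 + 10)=-1705 / 69547327488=-0.00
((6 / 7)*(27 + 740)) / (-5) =-4602 / 35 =-131.49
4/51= 0.08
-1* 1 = -1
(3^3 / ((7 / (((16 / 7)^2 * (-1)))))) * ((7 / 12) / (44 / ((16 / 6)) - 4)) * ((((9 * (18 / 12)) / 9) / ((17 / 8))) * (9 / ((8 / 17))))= -15552 / 1225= -12.70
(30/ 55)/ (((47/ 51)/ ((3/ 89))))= 0.02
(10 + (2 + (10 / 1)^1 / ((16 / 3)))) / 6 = 37 / 16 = 2.31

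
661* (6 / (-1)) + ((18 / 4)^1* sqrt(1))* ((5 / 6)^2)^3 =-41103863 / 10368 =-3964.49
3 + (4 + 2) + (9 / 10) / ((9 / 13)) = 10.30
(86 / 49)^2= 7396 / 2401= 3.08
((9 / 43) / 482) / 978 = 3 / 6756676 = 0.00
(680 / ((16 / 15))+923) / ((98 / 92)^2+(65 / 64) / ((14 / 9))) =739652032 / 847289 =872.96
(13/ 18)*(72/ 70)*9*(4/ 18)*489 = 25428/ 35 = 726.51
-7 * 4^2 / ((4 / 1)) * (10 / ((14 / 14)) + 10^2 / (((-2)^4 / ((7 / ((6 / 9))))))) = -4235 / 2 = -2117.50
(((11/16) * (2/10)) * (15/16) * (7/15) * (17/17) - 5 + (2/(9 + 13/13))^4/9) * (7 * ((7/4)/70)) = -49791833/57600000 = -0.86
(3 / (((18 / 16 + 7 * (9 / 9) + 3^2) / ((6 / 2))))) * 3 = 216 / 137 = 1.58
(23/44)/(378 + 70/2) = 0.00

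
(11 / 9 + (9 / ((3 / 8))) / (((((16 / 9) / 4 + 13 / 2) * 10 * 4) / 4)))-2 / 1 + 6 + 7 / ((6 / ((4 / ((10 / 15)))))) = 70694 / 5625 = 12.57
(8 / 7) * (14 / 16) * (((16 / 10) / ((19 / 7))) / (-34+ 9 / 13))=-0.02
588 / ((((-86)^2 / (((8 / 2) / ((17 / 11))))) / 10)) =64680 / 31433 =2.06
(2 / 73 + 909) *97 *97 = 624371831 / 73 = 8553038.78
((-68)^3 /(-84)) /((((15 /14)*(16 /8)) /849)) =22246064 /15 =1483070.93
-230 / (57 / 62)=-14260 / 57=-250.18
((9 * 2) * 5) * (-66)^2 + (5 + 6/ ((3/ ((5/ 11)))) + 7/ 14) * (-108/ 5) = 21554586/ 55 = 391901.56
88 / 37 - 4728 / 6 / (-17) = 30652 / 629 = 48.73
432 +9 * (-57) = -81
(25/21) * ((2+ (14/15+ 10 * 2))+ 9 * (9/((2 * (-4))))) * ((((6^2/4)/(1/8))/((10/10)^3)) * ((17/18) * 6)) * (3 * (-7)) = -130645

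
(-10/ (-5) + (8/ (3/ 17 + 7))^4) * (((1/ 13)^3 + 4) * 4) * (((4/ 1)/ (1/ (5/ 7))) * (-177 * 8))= -48858015933999360/ 212935188739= -229450.17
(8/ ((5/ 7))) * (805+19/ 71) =3201744/ 355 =9019.00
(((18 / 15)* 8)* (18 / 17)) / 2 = 432 / 85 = 5.08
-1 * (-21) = 21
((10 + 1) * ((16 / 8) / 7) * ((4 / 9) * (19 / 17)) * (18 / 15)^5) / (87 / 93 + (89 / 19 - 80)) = -425437056 / 8145921875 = -0.05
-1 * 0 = 0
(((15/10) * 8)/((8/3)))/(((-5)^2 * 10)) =9/500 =0.02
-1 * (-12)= 12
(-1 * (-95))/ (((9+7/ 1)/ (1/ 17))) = 95/ 272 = 0.35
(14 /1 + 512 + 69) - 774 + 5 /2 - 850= -2053 /2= -1026.50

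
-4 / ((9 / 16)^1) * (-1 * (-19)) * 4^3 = -77824 / 9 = -8647.11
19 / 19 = 1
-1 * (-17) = 17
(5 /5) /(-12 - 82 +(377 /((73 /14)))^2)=5329 /27356358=0.00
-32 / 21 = -1.52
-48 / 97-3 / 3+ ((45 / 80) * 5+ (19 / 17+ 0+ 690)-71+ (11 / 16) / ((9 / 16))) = 147853765 / 237456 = 622.66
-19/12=-1.58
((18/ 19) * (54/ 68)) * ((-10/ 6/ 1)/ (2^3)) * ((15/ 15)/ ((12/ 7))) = -945/ 10336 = -0.09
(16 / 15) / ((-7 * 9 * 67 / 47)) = -752 / 63315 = -0.01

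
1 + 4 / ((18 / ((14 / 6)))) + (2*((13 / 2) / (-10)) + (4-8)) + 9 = 1409 / 270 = 5.22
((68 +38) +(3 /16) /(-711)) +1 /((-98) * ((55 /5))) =216649693 /2043888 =106.00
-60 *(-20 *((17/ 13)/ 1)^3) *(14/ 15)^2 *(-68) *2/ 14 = -149669632/ 6591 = -22708.18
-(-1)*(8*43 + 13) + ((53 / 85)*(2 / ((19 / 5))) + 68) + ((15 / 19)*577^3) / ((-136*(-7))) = 2889193831 / 18088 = 159729.87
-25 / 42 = -0.60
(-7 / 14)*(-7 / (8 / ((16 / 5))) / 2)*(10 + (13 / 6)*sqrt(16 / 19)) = 91*sqrt(19) / 285 + 7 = 8.39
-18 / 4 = -9 / 2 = -4.50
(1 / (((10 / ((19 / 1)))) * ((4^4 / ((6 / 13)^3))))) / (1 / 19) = 9747 / 703040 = 0.01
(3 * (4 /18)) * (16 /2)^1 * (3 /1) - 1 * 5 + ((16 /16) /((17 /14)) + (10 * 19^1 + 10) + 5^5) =56726 /17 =3336.82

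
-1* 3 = -3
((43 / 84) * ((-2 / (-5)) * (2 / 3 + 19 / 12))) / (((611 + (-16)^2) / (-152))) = -0.08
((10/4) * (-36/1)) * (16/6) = -240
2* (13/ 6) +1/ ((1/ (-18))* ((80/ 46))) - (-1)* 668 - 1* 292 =22199/ 60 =369.98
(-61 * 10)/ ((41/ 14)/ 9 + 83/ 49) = -538020/ 1781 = -302.09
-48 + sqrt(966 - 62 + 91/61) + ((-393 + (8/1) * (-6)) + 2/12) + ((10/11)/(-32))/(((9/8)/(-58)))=-96499/198 + sqrt(3369335)/61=-457.28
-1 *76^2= -5776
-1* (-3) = 3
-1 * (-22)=22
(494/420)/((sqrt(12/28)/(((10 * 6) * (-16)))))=-7904 * sqrt(21)/21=-1724.79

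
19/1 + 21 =40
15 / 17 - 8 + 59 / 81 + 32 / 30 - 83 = -608101 / 6885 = -88.32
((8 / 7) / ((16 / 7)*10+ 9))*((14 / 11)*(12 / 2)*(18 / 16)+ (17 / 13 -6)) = 20 / 143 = 0.14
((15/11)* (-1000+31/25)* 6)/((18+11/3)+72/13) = -17528238/58355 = -300.37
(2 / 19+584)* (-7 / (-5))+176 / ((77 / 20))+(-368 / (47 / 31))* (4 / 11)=266517154 / 343805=775.20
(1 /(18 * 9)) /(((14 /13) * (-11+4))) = -13 /15876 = -0.00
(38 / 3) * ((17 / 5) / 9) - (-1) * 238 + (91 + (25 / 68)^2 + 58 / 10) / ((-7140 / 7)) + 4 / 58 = 1494183914039 / 6155006400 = 242.76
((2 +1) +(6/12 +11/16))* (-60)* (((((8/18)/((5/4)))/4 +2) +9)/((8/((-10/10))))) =348.26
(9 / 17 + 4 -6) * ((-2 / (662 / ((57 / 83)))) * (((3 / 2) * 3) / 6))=4275 / 1868164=0.00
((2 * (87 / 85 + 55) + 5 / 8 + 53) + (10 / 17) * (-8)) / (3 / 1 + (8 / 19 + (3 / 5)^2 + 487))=10398415 / 31704456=0.33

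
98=98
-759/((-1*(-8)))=-759/8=-94.88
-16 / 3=-5.33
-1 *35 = -35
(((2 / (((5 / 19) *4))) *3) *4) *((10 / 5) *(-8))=-1824 / 5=-364.80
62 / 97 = 0.64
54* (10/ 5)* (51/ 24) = 459/ 2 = 229.50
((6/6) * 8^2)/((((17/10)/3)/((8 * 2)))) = 30720/17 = 1807.06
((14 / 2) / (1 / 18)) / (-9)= -14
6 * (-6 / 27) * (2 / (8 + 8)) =-1 / 6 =-0.17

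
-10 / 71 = -0.14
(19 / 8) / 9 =19 / 72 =0.26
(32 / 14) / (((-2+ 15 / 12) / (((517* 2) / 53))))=-66176 / 1113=-59.46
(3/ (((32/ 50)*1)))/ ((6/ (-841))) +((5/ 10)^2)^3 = -42049/ 64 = -657.02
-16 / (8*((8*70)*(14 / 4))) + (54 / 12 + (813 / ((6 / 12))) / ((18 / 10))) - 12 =2633747 / 2940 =895.83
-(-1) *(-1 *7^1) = -7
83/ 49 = 1.69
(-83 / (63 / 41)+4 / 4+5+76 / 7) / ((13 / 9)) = -2341 / 91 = -25.73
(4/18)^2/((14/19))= 38/567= 0.07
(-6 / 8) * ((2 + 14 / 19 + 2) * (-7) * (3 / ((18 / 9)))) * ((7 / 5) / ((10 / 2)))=3969 / 380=10.44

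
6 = 6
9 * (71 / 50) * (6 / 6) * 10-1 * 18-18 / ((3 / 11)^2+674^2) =6035418891 / 54967405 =109.80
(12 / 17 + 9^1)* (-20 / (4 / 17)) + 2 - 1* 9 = -832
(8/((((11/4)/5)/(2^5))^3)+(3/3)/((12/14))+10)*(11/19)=12583001177/13794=912208.29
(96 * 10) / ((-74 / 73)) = -35040 / 37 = -947.03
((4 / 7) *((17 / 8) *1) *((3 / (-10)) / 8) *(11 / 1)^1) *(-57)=31977 / 1120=28.55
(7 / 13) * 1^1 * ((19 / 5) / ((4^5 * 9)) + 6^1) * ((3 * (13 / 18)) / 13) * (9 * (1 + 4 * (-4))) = -1935493 / 26624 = -72.70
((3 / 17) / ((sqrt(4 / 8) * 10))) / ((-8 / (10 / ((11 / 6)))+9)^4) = 30375 * sqrt(2) / 5543610274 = 0.00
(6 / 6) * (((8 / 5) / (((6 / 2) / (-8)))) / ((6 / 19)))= -13.51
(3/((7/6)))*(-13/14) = -117/49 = -2.39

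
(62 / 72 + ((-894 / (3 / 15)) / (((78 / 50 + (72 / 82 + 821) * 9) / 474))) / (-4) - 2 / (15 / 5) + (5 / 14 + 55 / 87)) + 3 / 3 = 340734183343 / 4618305216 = 73.78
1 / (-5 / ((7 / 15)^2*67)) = -3283 / 1125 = -2.92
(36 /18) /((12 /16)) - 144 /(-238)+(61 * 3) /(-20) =-41971 /7140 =-5.88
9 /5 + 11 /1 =64 /5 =12.80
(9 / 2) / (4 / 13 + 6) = 117 / 164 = 0.71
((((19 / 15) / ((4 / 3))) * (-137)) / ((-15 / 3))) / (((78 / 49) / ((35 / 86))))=892829 / 134160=6.65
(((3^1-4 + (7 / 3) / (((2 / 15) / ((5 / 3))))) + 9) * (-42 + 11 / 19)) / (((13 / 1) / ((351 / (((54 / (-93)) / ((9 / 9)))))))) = 5440531 / 76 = 71585.93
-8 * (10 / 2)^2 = -200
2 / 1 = 2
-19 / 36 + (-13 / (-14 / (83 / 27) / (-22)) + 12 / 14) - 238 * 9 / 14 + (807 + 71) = 500873 / 756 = 662.53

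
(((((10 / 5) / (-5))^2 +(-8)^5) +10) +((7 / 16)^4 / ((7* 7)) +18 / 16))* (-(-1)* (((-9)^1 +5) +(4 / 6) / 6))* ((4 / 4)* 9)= 375680204417 / 327680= 1146485.00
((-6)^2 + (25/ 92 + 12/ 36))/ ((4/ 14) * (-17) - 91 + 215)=70721/ 230184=0.31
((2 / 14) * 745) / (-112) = -745 / 784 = -0.95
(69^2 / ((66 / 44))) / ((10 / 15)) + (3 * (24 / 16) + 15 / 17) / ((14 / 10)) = 1134033 / 238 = 4764.84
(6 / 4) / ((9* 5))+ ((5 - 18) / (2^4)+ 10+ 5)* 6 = 10219 / 120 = 85.16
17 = 17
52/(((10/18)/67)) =31356/5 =6271.20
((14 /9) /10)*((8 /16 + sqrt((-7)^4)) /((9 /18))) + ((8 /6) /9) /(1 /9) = 251 /15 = 16.73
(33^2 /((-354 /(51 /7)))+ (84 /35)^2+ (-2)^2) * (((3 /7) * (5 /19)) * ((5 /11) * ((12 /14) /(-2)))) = 2351529 /8459066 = 0.28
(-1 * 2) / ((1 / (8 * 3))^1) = -48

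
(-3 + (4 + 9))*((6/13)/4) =15/13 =1.15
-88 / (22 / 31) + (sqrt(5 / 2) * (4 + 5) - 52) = -176 + 9 * sqrt(10) / 2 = -161.77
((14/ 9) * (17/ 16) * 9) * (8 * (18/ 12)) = 357/ 2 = 178.50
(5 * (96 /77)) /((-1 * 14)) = -240 /539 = -0.45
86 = 86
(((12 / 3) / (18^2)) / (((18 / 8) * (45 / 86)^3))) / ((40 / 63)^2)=3895843 / 41006250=0.10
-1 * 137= -137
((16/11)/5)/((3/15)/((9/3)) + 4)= 48/671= 0.07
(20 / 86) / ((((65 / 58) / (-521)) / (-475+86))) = 23509604 / 559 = 42056.54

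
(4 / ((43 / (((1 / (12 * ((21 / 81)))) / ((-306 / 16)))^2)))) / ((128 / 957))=957 / 4871384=0.00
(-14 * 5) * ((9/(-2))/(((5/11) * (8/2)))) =693/4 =173.25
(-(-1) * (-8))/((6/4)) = -16/3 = -5.33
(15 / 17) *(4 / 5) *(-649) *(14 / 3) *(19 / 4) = -172634 / 17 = -10154.94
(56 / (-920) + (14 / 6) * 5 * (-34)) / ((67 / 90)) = -821226 / 1541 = -532.92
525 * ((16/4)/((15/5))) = 700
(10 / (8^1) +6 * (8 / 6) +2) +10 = 85 / 4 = 21.25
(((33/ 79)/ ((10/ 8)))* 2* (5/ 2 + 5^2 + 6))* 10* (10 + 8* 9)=1450416/ 79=18359.70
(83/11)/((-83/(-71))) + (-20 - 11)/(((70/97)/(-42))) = 99586/55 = 1810.65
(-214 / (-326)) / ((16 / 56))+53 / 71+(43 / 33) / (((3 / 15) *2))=6.30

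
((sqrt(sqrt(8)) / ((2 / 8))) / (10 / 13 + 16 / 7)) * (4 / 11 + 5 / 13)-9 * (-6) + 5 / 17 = 1498 * 2^(3 / 4) / 1529 + 923 / 17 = 55.94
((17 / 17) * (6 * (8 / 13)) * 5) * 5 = 1200 / 13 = 92.31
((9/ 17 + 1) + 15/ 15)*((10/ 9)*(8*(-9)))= -3440/ 17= -202.35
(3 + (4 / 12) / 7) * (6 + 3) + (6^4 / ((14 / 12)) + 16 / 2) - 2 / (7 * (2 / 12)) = 8012 / 7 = 1144.57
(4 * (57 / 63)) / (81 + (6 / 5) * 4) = 380 / 9009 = 0.04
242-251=-9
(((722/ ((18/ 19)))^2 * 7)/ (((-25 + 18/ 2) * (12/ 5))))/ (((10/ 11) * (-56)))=517504691/ 248832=2079.74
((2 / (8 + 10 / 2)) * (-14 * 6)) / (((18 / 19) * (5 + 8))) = -532 / 507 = -1.05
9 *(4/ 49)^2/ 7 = 0.01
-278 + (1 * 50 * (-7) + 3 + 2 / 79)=-49373 / 79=-624.97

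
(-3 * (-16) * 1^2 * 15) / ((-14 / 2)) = -720 / 7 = -102.86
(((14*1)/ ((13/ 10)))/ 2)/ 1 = 70/ 13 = 5.38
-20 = -20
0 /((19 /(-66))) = 0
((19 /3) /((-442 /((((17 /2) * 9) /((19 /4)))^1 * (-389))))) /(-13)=-6.91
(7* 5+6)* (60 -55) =205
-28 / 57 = -0.49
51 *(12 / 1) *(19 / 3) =3876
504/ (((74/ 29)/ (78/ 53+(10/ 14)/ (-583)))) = 6265044/ 21571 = 290.44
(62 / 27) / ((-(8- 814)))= 1 / 351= 0.00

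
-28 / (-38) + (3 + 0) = 71 / 19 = 3.74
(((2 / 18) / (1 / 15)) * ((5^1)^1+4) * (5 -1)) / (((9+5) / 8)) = 240 / 7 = 34.29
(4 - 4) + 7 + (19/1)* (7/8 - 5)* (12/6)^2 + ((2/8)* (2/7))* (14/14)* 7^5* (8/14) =379.50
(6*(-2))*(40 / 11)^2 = -158.68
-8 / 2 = -4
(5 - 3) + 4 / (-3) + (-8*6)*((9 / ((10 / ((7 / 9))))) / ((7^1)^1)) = -62 / 15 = -4.13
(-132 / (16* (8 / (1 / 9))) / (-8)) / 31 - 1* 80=-1904629 / 23808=-80.00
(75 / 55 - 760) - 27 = -8642 / 11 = -785.64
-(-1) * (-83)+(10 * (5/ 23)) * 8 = -1509/ 23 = -65.61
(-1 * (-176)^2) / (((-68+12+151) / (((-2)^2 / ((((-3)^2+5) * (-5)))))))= 61952 / 3325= 18.63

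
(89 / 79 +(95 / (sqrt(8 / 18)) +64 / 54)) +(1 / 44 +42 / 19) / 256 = 66109993447 / 456496128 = 144.82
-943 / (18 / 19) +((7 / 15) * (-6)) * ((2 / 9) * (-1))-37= -30953 / 30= -1031.77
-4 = -4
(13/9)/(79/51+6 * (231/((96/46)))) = 1768/814785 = 0.00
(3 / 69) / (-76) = -1 / 1748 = -0.00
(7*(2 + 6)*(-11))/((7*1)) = -88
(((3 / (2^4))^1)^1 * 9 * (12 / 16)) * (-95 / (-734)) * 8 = 7695 / 5872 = 1.31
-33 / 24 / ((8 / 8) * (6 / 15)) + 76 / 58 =-987 / 464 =-2.13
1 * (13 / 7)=13 / 7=1.86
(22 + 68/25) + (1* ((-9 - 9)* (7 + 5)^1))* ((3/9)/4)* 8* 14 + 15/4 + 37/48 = -2384111/1200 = -1986.76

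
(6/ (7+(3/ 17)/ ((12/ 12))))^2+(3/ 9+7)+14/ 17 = 1680587/ 189771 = 8.86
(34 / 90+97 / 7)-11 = 3.23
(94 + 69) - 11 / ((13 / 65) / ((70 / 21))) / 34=157.61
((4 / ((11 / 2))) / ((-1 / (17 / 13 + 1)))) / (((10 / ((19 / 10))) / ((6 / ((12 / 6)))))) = -684 / 715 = -0.96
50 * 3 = 150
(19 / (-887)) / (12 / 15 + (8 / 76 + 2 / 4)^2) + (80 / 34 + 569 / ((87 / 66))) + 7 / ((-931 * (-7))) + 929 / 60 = 4402714948607389 / 9795257179260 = 449.47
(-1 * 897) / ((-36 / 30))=747.50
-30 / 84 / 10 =-1 / 28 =-0.04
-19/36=-0.53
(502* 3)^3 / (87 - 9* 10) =-1138554072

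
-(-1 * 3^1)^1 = 3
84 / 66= 1.27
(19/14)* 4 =38/7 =5.43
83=83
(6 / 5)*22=132 / 5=26.40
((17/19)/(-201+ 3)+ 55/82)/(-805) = -51379/62082405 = -0.00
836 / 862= 0.97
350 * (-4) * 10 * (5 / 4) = -17500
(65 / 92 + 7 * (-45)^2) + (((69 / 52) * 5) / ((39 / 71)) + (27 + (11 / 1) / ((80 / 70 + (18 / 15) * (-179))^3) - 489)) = 22310438823200495977 / 1625439925541224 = 13725.78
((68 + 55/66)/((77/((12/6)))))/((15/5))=59/99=0.60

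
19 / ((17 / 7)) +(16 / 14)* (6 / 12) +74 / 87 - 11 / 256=9.20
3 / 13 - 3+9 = 6.23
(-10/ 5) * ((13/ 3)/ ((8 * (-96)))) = 13/ 1152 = 0.01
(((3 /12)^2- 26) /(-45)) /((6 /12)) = 83 /72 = 1.15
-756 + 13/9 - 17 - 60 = -7484/9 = -831.56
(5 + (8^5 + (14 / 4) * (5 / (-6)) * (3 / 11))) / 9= 480659 / 132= 3641.36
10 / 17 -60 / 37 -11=-7569 / 629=-12.03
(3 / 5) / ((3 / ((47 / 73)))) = 47 / 365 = 0.13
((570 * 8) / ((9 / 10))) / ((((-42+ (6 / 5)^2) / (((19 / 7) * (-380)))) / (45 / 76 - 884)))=-1211858950000 / 10647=-113821635.20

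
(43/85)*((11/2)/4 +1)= 817/680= 1.20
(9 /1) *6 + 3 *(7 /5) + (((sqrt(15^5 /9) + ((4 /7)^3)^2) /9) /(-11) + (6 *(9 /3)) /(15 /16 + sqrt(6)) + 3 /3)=-25 *sqrt(15) /33 + 1536 *sqrt(6) /437 + 1422726054392 /25449243435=61.58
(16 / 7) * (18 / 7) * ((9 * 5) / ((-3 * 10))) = -432 / 49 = -8.82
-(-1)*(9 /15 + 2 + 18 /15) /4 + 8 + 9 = 359 /20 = 17.95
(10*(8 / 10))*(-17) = -136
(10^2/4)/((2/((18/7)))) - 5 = 190/7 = 27.14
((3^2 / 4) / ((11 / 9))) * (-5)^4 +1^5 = 50669 / 44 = 1151.57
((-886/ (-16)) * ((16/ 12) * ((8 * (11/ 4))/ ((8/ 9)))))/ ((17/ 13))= 190047/ 136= 1397.40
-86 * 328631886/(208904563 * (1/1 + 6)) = -28262342196/1462331941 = -19.33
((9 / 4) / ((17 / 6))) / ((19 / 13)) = 0.54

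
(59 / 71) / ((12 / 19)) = 1121 / 852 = 1.32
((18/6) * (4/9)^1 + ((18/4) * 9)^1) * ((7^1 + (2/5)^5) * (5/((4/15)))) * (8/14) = 5498657/1750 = 3142.09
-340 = -340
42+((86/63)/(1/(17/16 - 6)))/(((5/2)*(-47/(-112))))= 75242/2115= 35.58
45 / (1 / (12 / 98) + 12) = 270 / 121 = 2.23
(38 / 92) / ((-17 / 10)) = -95 / 391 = -0.24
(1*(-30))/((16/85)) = -159.38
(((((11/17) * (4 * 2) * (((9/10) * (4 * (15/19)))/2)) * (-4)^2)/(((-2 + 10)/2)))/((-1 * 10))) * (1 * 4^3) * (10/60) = -50688/1615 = -31.39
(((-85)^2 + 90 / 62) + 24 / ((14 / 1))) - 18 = 1564606 / 217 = 7210.17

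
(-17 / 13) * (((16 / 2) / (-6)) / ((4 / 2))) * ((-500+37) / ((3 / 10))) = -157420 / 117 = -1345.47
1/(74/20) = 10/37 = 0.27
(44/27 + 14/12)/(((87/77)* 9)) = 11627/42282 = 0.27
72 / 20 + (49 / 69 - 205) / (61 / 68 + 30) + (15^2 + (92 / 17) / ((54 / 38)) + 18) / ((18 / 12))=53740622668 / 332703855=161.53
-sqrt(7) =-2.65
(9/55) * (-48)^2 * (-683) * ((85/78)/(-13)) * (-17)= -682169472/1859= -366955.07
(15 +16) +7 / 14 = 63 / 2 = 31.50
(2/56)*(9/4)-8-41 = -5479/112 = -48.92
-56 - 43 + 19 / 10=-971 / 10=-97.10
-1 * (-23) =23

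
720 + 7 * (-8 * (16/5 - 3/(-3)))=2424/5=484.80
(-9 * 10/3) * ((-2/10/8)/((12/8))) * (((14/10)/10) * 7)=49/100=0.49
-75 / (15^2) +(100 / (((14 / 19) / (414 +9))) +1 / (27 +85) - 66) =19266515 / 336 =57340.82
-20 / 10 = -2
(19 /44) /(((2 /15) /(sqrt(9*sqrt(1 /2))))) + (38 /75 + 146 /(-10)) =-1057 /75 + 855*2^(3 /4) /176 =-5.92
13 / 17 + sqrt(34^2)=34.76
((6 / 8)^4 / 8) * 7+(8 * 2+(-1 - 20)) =-9673 / 2048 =-4.72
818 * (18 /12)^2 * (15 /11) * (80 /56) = 276075 /77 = 3585.39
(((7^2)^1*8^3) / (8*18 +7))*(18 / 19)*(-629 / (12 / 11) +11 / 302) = -39314263296 / 433219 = -90749.17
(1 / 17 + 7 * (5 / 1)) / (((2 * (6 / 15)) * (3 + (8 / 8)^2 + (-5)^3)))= -745 / 2057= -0.36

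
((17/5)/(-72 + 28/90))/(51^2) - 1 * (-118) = 118.00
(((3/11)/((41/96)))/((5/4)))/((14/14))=1152/2255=0.51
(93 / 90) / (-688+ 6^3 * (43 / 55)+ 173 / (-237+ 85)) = -25916 / 13048257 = -0.00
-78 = -78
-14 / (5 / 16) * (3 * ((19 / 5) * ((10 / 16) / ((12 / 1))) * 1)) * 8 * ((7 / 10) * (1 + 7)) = -29792 / 25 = -1191.68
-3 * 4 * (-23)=276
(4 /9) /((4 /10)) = 10 /9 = 1.11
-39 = -39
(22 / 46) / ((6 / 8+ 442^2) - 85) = 0.00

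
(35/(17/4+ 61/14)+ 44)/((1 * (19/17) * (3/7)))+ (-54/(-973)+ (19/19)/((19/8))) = 1347646238/13366101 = 100.83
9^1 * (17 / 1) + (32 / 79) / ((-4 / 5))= 12047 / 79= 152.49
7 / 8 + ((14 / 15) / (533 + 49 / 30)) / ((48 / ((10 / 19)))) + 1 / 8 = 1828481 / 1828446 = 1.00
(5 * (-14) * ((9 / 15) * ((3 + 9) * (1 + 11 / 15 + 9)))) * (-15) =81144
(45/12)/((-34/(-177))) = 2655/136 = 19.52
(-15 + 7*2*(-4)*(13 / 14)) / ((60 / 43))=-2881 / 60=-48.02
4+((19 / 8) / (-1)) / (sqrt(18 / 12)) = 4 - 19*sqrt(6) / 24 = 2.06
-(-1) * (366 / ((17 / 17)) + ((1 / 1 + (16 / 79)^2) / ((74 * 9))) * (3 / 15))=7606412477 / 20782530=366.00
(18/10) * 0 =0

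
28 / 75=0.37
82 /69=1.19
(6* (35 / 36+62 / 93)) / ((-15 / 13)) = -767 / 90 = -8.52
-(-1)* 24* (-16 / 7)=-384 / 7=-54.86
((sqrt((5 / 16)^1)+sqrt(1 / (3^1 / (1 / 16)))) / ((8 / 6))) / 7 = 0.08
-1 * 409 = -409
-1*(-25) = 25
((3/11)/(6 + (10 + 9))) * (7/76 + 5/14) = 717/146300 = 0.00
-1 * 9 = -9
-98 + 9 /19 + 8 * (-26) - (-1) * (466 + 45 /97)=160.94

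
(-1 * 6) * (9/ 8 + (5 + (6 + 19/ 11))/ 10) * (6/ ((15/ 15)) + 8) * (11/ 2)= -4431/ 4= -1107.75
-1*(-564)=564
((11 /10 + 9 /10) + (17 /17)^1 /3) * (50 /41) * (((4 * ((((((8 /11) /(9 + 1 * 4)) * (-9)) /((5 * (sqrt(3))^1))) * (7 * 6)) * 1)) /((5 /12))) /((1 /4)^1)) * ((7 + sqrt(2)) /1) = 903168 * sqrt(3) * (-7 - sqrt(2)) /5863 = -2245.03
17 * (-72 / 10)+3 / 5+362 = 1201 / 5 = 240.20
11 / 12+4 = 59 / 12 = 4.92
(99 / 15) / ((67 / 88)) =2904 / 335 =8.67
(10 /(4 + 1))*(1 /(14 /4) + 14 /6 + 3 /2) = 173 /21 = 8.24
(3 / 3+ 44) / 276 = 15 / 92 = 0.16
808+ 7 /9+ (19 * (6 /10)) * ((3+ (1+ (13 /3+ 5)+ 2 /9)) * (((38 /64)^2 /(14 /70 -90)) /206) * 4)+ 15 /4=86576088611 /106553088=812.52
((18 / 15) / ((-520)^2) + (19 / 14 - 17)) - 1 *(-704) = 3257306021 / 4732000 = 688.36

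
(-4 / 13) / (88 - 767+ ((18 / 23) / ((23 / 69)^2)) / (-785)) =72220 / 159373591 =0.00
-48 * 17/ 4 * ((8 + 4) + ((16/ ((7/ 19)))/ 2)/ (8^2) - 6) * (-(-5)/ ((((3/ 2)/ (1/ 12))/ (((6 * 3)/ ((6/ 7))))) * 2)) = -30175/ 8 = -3771.88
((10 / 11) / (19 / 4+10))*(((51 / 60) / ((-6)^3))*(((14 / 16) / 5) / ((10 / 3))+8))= -54757 / 28036800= -0.00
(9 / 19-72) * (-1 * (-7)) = -9513 / 19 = -500.68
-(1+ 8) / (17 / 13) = -117 / 17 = -6.88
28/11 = 2.55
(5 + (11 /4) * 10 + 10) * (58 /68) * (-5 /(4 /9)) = -407.81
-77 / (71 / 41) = -44.46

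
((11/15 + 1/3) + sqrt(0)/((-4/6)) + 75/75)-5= -44/15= -2.93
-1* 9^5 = -59049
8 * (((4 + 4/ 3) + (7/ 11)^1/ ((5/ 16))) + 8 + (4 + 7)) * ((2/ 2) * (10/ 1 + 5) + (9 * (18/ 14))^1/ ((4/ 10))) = 713564/ 77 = 9267.06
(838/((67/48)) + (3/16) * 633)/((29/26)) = 10020621/15544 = 644.66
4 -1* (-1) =5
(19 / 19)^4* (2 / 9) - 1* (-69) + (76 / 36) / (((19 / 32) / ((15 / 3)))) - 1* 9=78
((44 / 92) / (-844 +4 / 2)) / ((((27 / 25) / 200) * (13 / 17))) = -467500 / 3398733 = -0.14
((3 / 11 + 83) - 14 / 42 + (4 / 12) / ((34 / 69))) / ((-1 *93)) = -93817 / 104346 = -0.90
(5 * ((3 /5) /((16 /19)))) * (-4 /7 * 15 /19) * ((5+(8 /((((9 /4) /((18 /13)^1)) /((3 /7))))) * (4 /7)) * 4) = -177885 /4459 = -39.89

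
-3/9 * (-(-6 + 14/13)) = -64/39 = -1.64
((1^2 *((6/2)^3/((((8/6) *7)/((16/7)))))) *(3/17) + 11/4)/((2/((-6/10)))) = -1.18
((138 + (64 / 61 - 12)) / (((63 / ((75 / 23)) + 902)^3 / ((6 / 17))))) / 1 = 23437500 / 408760183402699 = 0.00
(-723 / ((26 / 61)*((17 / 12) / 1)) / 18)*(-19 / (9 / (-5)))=-1396595 / 1989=-702.16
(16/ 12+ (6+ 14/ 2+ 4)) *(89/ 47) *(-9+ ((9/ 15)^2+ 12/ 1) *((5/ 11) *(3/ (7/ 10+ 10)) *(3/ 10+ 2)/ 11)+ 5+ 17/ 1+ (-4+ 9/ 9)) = 59511719/ 165957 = 358.60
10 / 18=5 / 9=0.56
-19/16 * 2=-19/8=-2.38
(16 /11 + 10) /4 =63 /22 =2.86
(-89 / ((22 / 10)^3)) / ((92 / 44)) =-11125 / 2783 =-4.00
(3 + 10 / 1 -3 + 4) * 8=112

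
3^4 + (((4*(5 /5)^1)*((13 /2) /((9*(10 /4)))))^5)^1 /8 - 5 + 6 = 15178831754 /184528125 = 82.26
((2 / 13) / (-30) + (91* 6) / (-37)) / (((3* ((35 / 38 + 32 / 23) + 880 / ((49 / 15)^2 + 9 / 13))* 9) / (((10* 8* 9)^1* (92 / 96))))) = -71162681445932 / 15044465462013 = -4.73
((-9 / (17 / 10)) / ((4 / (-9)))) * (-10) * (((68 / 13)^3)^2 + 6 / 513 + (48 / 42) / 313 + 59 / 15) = -2440355.98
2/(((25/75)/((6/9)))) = 4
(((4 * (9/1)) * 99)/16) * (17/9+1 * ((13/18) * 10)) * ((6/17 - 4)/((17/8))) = -1006632/289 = -3483.16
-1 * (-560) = 560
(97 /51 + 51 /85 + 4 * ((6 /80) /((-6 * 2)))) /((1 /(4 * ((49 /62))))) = 7987 /1020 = 7.83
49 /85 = 0.58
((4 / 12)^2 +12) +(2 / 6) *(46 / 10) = 614 / 45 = 13.64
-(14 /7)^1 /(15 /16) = -32 /15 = -2.13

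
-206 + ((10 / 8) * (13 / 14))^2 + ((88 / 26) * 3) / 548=-1142926283 / 5585216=-204.63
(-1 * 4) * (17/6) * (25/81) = -3.50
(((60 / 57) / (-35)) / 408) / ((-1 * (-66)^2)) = 1 / 59093496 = 0.00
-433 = -433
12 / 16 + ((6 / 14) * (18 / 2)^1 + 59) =1781 / 28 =63.61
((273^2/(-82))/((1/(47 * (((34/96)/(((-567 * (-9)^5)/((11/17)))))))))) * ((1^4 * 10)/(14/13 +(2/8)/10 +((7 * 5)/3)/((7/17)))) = -4229225/42575864274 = -0.00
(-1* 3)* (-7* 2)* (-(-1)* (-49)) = -2058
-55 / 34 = -1.62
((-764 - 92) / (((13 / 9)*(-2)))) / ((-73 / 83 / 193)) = -61705188 / 949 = -65021.27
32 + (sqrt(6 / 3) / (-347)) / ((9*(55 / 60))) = 32 - 4*sqrt(2) / 11451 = 32.00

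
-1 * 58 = -58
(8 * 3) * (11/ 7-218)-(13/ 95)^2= -328150183/ 63175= -5194.30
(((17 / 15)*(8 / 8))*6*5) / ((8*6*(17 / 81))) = 27 / 8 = 3.38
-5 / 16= -0.31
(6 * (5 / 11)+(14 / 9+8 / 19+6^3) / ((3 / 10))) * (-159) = -115961.24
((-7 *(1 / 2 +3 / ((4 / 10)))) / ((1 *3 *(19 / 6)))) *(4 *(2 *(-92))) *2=164864 / 19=8677.05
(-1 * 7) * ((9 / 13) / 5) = -63 / 65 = -0.97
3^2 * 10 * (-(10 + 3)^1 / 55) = -234 / 11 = -21.27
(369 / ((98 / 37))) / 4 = 13653 / 392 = 34.83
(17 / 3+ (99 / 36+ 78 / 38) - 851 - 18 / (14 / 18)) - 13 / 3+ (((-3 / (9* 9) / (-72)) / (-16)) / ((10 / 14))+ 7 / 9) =-867.23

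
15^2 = 225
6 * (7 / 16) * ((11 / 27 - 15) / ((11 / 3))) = -1379 / 132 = -10.45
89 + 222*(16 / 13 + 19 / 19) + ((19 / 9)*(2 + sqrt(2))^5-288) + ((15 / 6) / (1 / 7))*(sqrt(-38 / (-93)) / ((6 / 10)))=175*sqrt(3534) / 558 + 3116*sqrt(2) / 9 + 91963 / 117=1294.28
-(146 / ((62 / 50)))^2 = -13322500 / 961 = -13863.16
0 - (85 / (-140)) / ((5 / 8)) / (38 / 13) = 221 / 665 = 0.33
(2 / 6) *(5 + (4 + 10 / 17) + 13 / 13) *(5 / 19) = 300 / 323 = 0.93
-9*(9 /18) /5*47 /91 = -423 /910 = -0.46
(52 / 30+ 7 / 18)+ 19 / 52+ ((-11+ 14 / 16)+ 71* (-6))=-2029423 / 4680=-433.64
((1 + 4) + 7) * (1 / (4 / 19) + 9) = 165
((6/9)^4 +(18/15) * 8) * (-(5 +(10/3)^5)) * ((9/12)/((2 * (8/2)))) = -2510132/6561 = -382.58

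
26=26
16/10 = 8/5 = 1.60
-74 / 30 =-37 / 15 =-2.47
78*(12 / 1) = 936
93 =93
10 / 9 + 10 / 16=125 / 72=1.74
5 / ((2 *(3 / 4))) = 10 / 3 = 3.33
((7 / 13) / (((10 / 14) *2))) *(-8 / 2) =-98 / 65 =-1.51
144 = 144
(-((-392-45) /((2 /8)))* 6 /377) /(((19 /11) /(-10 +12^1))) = 12144 /377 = 32.21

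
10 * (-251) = -2510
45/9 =5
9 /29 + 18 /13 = 639 /377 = 1.69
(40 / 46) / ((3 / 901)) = 18020 / 69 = 261.16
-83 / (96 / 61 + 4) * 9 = -45567 / 340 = -134.02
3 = 3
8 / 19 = 0.42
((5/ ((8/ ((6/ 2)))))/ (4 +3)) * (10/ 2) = 75/ 56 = 1.34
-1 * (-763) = 763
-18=-18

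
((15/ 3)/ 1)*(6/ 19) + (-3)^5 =-4587/ 19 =-241.42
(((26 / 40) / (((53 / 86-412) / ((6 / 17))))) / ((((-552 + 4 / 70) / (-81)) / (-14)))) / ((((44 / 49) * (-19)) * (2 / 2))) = -2787561 / 41509457396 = -0.00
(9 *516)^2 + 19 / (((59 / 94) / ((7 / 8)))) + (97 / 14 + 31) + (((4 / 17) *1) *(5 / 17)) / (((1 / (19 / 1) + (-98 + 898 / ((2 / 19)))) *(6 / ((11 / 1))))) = 1237352044314532423 / 57373000188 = 21566800.42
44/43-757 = -32507/43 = -755.98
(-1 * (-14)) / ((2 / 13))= 91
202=202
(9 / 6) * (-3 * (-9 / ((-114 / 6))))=-81 / 38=-2.13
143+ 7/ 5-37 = 537/ 5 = 107.40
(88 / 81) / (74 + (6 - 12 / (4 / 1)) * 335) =88 / 87399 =0.00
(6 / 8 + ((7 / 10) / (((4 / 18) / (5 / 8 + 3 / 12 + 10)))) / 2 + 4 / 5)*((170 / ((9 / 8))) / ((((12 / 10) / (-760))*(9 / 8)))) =-386114200 / 243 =-1588947.33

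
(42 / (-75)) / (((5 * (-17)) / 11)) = 154 / 2125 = 0.07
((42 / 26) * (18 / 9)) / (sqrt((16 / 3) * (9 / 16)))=14 * sqrt(3) / 13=1.87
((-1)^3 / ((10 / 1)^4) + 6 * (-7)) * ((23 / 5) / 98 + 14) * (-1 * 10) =2890866883 / 490000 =5899.73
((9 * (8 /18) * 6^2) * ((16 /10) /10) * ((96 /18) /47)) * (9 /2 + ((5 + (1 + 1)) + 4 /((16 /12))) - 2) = 1536 /47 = 32.68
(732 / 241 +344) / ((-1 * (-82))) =41818 / 9881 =4.23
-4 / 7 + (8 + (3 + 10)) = 143 / 7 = 20.43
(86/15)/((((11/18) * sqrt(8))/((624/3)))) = 26832 * sqrt(2)/55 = 689.93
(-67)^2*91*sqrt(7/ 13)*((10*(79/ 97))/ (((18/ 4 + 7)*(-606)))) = -24824170*sqrt(91)/ 675993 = -350.31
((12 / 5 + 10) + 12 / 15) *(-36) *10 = -4752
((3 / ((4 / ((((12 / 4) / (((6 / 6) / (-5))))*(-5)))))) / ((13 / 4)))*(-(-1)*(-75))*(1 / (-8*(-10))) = -3375 / 208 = -16.23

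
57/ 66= 19/ 22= 0.86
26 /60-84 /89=-1363 /2670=-0.51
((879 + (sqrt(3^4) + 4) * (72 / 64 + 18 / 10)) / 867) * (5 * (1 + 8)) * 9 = 990387 / 2312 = 428.37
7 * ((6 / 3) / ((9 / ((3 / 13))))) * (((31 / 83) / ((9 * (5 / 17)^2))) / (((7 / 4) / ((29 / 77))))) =2078488 / 56081025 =0.04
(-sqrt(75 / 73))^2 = 75 / 73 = 1.03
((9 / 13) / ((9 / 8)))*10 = 80 / 13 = 6.15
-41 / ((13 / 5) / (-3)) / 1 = 615 / 13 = 47.31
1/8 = 0.12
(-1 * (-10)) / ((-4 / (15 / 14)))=-75 / 28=-2.68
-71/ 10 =-7.10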